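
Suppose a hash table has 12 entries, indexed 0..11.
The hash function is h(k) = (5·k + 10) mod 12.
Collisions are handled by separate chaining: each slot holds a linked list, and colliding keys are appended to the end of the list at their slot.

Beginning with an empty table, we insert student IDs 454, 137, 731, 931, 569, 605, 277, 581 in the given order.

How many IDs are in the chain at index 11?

4

454 -> bucket 0
137 -> bucket 11
731 -> bucket 5
931 -> bucket 9
569 -> bucket 11 (collision)
605 -> bucket 11 (collision)
277 -> bucket 3
581 -> bucket 11 (collision)
Final buckets:
0: 454
1: —
2: —
3: 277
4: —
5: 731
6: —
7: —
8: —
9: 931
10: —
11: 137 -> 569 -> 605 -> 581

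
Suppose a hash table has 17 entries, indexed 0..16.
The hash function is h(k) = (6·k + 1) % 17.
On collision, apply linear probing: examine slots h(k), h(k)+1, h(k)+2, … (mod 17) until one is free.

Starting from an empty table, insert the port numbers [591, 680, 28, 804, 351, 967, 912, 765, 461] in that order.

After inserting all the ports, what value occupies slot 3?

765

591: h=11 => slot 11
680: h=1 => slot 1
28: h=16 => slot 16
804: h=14 => slot 14
351: h=16, probe 16,0 => slot 0
967: h=6 => slot 6
912: h=16, probe 16,0,1,2 => slot 2
765: h=1, probe 1,2,3 => slot 3
461: h=13 => slot 13
Table: [351, 680, 912, 765, ∅, ∅, 967, ∅, ∅, ∅, ∅, 591, ∅, 461, 804, ∅, 28]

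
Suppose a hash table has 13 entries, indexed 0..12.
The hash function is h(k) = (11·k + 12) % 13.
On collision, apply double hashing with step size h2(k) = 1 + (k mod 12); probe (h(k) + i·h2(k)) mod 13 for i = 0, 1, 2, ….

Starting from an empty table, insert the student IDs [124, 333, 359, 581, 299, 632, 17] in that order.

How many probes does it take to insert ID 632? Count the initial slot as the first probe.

2

124 hashes to 11; slot 11 is free -> place at 11.
333 hashes to 9; slot 9 is free -> place at 9.
359 hashes to 9, h2=12; 9 taken -> place at 8.
581 hashes to 7; slot 7 is free -> place at 7.
299 hashes to 12; slot 12 is free -> place at 12.
632 hashes to 9, h2=9; 9 taken -> place at 5.
17 hashes to 4; slot 4 is free -> place at 4.
Table: [., ., ., ., 17, 632, ., 581, 359, 333, ., 124, 299]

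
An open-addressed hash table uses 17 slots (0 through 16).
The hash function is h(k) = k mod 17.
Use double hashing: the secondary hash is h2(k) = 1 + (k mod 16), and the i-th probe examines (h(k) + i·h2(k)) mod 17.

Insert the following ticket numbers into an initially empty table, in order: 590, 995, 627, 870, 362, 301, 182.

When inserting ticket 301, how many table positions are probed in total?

3

590: h=12 -> slot 12
995: h=9 -> slot 9
627: h=15 -> slot 15
870: h=3 -> slot 3
362: h=5 -> slot 5
301: h=12, h2=14, probe 12,9,6 -> slot 6
182: h=12, h2=7, probe 12,2 -> slot 2
Table: [—, —, 182, 870, —, 362, 301, —, —, 995, —, —, 590, —, —, 627, —]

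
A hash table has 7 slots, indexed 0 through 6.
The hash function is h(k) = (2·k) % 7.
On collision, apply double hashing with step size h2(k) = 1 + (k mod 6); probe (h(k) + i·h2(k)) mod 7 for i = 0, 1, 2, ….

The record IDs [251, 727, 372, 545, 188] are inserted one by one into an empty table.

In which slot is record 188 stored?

251 hashes to 5; slot 5 is free => place at 5.
727 hashes to 5, h2=2; 5 taken => place at 0.
372 hashes to 2; slot 2 is free => place at 2.
545 hashes to 5, h2=6; 5 taken => place at 4.
188 hashes to 5, h2=3; 5 taken => place at 1.
Table: [727, 188, 372, -, 545, 251, -]

1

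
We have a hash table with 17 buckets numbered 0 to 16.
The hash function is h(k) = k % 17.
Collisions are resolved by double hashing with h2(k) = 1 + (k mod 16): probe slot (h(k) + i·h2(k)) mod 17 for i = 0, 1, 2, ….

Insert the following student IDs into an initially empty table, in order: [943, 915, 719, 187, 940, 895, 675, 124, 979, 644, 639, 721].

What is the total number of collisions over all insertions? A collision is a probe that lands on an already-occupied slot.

943 hashes to 8; slot 8 is free -> place at 8.
915 hashes to 14; slot 14 is free -> place at 14.
719 hashes to 5; slot 5 is free -> place at 5.
187 hashes to 0; slot 0 is free -> place at 0.
940 hashes to 5, h2=13; 5 taken -> place at 1.
895 hashes to 11; slot 11 is free -> place at 11.
675 hashes to 12; slot 12 is free -> place at 12.
124 hashes to 5, h2=13; 5,1,14 taken -> place at 10.
979 hashes to 10, h2=4; 10,14,1,5 taken -> place at 9.
644 hashes to 15; slot 15 is free -> place at 15.
639 hashes to 10, h2=16; 10,9,8 taken -> place at 7.
721 hashes to 7, h2=2; 7,9,11 taken -> place at 13.
Table: [187, 940, -, -, -, 719, -, 639, 943, 979, 124, 895, 675, 721, 915, 644, -]

14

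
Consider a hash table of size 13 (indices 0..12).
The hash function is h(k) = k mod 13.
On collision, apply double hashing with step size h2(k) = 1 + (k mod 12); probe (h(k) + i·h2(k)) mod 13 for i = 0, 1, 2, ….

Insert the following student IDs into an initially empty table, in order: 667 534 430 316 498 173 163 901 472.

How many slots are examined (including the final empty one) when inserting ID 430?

2

Insert 667: h=4, slot 4 empty => index 4.
Insert 534: h=1, slot 1 empty => index 1.
Insert 430: h=1, h2=11, slot 1 occupied => index 12.
Insert 316: h=4, h2=5, slot 4 occupied => index 9.
Insert 498: h=4, h2=7, slot 4 occupied => index 11.
Insert 173: h=4, h2=6, slot 4 occupied => index 10.
Insert 163: h=7, slot 7 empty => index 7.
Insert 901: h=4, h2=2, slot 4 occupied => index 6.
Insert 472: h=4, h2=5, slots 4,9,1,6,11 occupied => index 3.
Table: [-, 534, -, 472, 667, -, 901, 163, -, 316, 173, 498, 430]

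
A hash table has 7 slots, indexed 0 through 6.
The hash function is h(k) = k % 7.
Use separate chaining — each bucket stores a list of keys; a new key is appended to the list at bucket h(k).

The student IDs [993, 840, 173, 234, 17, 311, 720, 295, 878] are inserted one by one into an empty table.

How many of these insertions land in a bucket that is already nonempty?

Insert 993: h=6, bucket 6 empty → new chain.
Insert 840: h=0, bucket 0 empty → new chain.
Insert 173: h=5, bucket 5 empty → new chain.
Insert 234: h=3, bucket 3 empty → new chain.
Insert 17: h=3, bucket 3 nonempty → append to chain.
Insert 311: h=3, bucket 3 nonempty → append to chain.
Insert 720: h=6, bucket 6 nonempty → append to chain.
Insert 295: h=1, bucket 1 empty → new chain.
Insert 878: h=3, bucket 3 nonempty → append to chain.
Final buckets:
0: 840
1: 295
2: ∅
3: 234 -> 17 -> 311 -> 878
4: ∅
5: 173
6: 993 -> 720

4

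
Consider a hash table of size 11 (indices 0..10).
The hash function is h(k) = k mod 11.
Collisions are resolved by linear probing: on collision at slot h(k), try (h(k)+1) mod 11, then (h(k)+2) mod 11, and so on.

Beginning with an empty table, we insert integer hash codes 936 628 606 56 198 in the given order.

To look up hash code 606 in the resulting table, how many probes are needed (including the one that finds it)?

936: h=1 → slot 1
628: h=1, probe 1,2 → slot 2
606: h=1, probe 1,2,3 → slot 3
56: h=1, probe 1,2,3,4 → slot 4
198: h=0 → slot 0
Table: [198, 936, 628, 606, 56, —, —, —, —, —, —]
Lookup 606: h=1, probe 1,2,3 → found at 3.

3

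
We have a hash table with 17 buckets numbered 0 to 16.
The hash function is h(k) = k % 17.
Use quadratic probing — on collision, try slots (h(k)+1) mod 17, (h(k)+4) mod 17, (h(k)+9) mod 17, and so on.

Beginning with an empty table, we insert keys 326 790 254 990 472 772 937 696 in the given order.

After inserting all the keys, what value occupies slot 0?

696

326: h=3 => slot 3
790: h=8 => slot 8
254: h=16 => slot 16
990: h=4 => slot 4
472: h=13 => slot 13
772: h=7 => slot 7
937: h=2 => slot 2
696: h=16, probe 16,0 => slot 0
Table: [696, ., 937, 326, 990, ., ., 772, 790, ., ., ., ., 472, ., ., 254]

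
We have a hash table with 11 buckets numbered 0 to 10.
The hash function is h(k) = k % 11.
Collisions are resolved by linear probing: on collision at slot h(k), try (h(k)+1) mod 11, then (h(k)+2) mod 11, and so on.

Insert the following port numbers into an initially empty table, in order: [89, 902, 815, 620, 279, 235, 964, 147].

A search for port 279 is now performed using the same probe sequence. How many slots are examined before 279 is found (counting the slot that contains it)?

2

Insert 89: h=1, slot 1 empty => index 1.
Insert 902: h=0, slot 0 empty => index 0.
Insert 815: h=1, slot 1 occupied => index 2.
Insert 620: h=4, slot 4 empty => index 4.
Insert 279: h=4, slot 4 occupied => index 5.
Insert 235: h=4, slots 4,5 occupied => index 6.
Insert 964: h=7, slot 7 empty => index 7.
Insert 147: h=4, slots 4,5,6,7 occupied => index 8.
Table: [902, 89, 815, -, 620, 279, 235, 964, 147, -, -]
Lookup 279: h=4, probe 4,5 → found at 5.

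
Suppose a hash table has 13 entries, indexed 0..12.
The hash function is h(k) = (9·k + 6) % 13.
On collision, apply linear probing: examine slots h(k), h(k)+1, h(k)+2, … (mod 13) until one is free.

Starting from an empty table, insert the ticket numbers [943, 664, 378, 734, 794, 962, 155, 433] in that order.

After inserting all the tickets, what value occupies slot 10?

943 hashes to 4; slot 4 is free => place at 4.
664 hashes to 2; slot 2 is free => place at 2.
378 hashes to 2; 2 taken => place at 3.
734 hashes to 8; slot 8 is free => place at 8.
794 hashes to 2; 2,3,4 taken => place at 5.
962 hashes to 6; slot 6 is free => place at 6.
155 hashes to 10; slot 10 is free => place at 10.
433 hashes to 3; 3,4,5,6 taken => place at 7.
Table: [—, —, 664, 378, 943, 794, 962, 433, 734, —, 155, —, —]

155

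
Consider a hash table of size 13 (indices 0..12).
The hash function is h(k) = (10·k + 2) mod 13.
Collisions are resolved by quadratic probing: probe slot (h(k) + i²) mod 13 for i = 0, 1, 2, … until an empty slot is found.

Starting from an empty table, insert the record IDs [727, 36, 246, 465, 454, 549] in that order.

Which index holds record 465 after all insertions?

12

Insert 727: h=5, slot 5 empty → index 5.
Insert 36: h=11, slot 11 empty → index 11.
Insert 246: h=5, slot 5 occupied → index 6.
Insert 465: h=11, slot 11 occupied → index 12.
Insert 454: h=5, slots 5,6 occupied → index 9.
Insert 549: h=6, slot 6 occupied → index 7.
Table: [., ., ., ., ., 727, 246, 549, ., 454, ., 36, 465]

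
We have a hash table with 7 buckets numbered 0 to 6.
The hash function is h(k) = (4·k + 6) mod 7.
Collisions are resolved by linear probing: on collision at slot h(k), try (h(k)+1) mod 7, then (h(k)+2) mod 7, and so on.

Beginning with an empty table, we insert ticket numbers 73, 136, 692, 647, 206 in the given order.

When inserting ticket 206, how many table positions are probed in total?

4

73 hashes to 4; slot 4 is free -> place at 4.
136 hashes to 4; 4 taken -> place at 5.
692 hashes to 2; slot 2 is free -> place at 2.
647 hashes to 4; 4,5 taken -> place at 6.
206 hashes to 4; 4,5,6 taken -> place at 0.
Table: [206, ∅, 692, ∅, 73, 136, 647]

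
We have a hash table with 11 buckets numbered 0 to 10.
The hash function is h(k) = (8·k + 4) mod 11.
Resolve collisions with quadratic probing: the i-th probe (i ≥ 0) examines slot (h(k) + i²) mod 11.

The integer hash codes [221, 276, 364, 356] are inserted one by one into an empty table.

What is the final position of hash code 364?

5

221 hashes to 1; slot 1 is free -> place at 1.
276 hashes to 1; 1 taken -> place at 2.
364 hashes to 1; 1,2 taken -> place at 5.
356 hashes to 3; slot 3 is free -> place at 3.
Table: [., 221, 276, 356, ., 364, ., ., ., ., .]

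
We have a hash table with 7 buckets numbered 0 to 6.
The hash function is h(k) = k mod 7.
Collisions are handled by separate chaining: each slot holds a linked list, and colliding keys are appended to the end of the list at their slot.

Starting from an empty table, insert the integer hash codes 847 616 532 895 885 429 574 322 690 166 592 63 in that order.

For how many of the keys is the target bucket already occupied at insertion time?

847 → bucket 0
616 → bucket 0 (collision)
532 → bucket 0 (collision)
895 → bucket 6
885 → bucket 3
429 → bucket 2
574 → bucket 0 (collision)
322 → bucket 0 (collision)
690 → bucket 4
166 → bucket 5
592 → bucket 4 (collision)
63 → bucket 0 (collision)
Final buckets:
0: 847 -> 616 -> 532 -> 574 -> 322 -> 63
1: _
2: 429
3: 885
4: 690 -> 592
5: 166
6: 895

6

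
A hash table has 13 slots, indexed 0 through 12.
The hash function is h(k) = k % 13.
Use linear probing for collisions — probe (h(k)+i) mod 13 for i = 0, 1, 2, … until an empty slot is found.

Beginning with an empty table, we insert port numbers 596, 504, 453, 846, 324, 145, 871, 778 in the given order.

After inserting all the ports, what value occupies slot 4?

596: h=11 => slot 11
504: h=10 => slot 10
453: h=11, probe 11,12 => slot 12
846: h=1 => slot 1
324: h=12, probe 12,0 => slot 0
145: h=2 => slot 2
871: h=0, probe 0,1,2,3 => slot 3
778: h=11, probe 11,12,0,1,2,3,4 => slot 4
Table: [324, 846, 145, 871, 778, ∅, ∅, ∅, ∅, ∅, 504, 596, 453]

778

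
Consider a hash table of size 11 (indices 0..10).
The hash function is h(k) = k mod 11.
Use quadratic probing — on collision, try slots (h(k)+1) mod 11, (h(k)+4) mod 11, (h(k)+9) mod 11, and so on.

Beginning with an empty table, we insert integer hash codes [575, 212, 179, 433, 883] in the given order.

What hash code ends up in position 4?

Insert 575: h=3, slot 3 empty -> index 3.
Insert 212: h=3, slot 3 occupied -> index 4.
Insert 179: h=3, slots 3,4 occupied -> index 7.
Insert 433: h=4, slot 4 occupied -> index 5.
Insert 883: h=3, slots 3,4,7 occupied -> index 1.
Table: [-, 883, -, 575, 212, 433, -, 179, -, -, -]

212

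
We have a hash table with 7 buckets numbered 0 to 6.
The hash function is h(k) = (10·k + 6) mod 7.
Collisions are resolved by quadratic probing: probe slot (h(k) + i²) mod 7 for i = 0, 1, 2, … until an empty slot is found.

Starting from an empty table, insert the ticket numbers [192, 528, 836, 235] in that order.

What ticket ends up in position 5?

836

192 hashes to 1; slot 1 is free -> place at 1.
528 hashes to 1; 1 taken -> place at 2.
836 hashes to 1; 1,2 taken -> place at 5.
235 hashes to 4; slot 4 is free -> place at 4.
Table: [—, 192, 528, —, 235, 836, —]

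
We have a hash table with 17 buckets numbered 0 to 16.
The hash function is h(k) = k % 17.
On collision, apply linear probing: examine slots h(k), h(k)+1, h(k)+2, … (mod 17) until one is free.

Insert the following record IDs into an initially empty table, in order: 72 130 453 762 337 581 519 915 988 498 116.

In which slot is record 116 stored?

72: h=4 => slot 4
130: h=11 => slot 11
453: h=11, probe 11,12 => slot 12
762: h=14 => slot 14
337: h=14, probe 14,15 => slot 15
581: h=3 => slot 3
519: h=9 => slot 9
915: h=14, probe 14,15,16 => slot 16
988: h=2 => slot 2
498: h=5 => slot 5
116: h=14, probe 14,15,16,0 => slot 0
Table: [116, _, 988, 581, 72, 498, _, _, _, 519, _, 130, 453, _, 762, 337, 915]

0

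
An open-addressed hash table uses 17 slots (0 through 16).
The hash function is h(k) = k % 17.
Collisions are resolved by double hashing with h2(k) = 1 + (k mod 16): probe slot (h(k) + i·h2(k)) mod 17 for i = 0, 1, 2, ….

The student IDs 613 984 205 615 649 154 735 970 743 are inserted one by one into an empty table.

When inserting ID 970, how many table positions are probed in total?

4

613 hashes to 1; slot 1 is free -> place at 1.
984 hashes to 15; slot 15 is free -> place at 15.
205 hashes to 1, h2=14; 1,15 taken -> place at 12.
615 hashes to 3; slot 3 is free -> place at 3.
649 hashes to 3, h2=10; 3 taken -> place at 13.
154 hashes to 1, h2=11; 1,12 taken -> place at 6.
735 hashes to 4; slot 4 is free -> place at 4.
970 hashes to 1, h2=11; 1,12,6 taken -> place at 0.
743 hashes to 12, h2=8; 12,3 taken -> place at 11.
Table: [970, 613, -, 615, 735, -, 154, -, -, -, -, 743, 205, 649, -, 984, -]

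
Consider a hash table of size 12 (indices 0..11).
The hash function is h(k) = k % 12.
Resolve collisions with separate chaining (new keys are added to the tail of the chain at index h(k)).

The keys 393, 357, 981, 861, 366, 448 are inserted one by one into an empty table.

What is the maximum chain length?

393 -> bucket 9
357 -> bucket 9 (collision)
981 -> bucket 9 (collision)
861 -> bucket 9 (collision)
366 -> bucket 6
448 -> bucket 4
Final buckets:
0: .
1: .
2: .
3: .
4: 448
5: .
6: 366
7: .
8: .
9: 393 -> 357 -> 981 -> 861
10: .
11: .

4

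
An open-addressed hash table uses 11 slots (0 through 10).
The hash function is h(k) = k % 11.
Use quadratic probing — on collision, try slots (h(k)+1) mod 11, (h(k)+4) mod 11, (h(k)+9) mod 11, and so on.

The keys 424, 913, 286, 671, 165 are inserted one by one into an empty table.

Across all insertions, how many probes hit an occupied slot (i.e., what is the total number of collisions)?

424 hashes to 6; slot 6 is free => place at 6.
913 hashes to 0; slot 0 is free => place at 0.
286 hashes to 0; 0 taken => place at 1.
671 hashes to 0; 0,1 taken => place at 4.
165 hashes to 0; 0,1,4 taken => place at 9.
Table: [913, 286, ., ., 671, ., 424, ., ., 165, .]

6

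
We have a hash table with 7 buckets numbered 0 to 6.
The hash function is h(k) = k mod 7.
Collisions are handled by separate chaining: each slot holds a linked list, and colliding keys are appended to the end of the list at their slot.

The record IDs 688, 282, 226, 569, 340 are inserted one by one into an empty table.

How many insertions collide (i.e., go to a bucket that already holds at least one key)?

3

688 → bucket 2
282 → bucket 2 (collision)
226 → bucket 2 (collision)
569 → bucket 2 (collision)
340 → bucket 4
Final buckets:
0: —
1: —
2: 688 -> 282 -> 226 -> 569
3: —
4: 340
5: —
6: —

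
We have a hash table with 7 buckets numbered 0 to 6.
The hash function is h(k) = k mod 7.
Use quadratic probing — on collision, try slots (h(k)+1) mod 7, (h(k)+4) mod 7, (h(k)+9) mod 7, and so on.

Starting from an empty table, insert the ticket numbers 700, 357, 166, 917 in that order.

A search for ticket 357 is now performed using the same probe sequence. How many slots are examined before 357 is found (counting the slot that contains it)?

2

700: h=0 -> slot 0
357: h=0, probe 0,1 -> slot 1
166: h=5 -> slot 5
917: h=0, probe 0,1,4 -> slot 4
Table: [700, 357, _, _, 917, 166, _]
Lookup 357: h=0, probe 0,1 → found at 1.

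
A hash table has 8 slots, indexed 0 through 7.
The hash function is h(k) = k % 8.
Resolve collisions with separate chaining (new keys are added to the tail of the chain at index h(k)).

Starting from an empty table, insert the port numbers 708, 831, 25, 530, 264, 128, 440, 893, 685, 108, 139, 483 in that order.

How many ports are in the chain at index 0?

Insert 708: h=4, bucket 4 empty -> new chain.
Insert 831: h=7, bucket 7 empty -> new chain.
Insert 25: h=1, bucket 1 empty -> new chain.
Insert 530: h=2, bucket 2 empty -> new chain.
Insert 264: h=0, bucket 0 empty -> new chain.
Insert 128: h=0, bucket 0 nonempty -> append to chain.
Insert 440: h=0, bucket 0 nonempty -> append to chain.
Insert 893: h=5, bucket 5 empty -> new chain.
Insert 685: h=5, bucket 5 nonempty -> append to chain.
Insert 108: h=4, bucket 4 nonempty -> append to chain.
Insert 139: h=3, bucket 3 empty -> new chain.
Insert 483: h=3, bucket 3 nonempty -> append to chain.
Final buckets:
0: 264 -> 128 -> 440
1: 25
2: 530
3: 139 -> 483
4: 708 -> 108
5: 893 -> 685
6: _
7: 831

3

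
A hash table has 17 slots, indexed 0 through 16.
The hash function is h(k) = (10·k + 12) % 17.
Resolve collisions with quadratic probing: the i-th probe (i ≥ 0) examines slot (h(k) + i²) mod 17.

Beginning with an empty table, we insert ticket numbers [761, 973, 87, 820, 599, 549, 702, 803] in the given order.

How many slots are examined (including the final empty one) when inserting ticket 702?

2

761: h=6 => slot 6
973: h=1 => slot 1
87: h=15 => slot 15
820: h=1, probe 1,2 => slot 2
599: h=1, probe 1,2,5 => slot 5
549: h=11 => slot 11
702: h=11, probe 11,12 => slot 12
803: h=1, probe 1,2,5,10 => slot 10
Table: [_, 973, 820, _, _, 599, 761, _, _, _, 803, 549, 702, _, _, 87, _]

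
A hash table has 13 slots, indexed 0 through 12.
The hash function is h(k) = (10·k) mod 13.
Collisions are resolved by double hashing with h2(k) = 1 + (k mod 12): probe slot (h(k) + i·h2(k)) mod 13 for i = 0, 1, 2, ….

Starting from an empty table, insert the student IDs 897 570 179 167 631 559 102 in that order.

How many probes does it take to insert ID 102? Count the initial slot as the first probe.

897: h=0 => slot 0
570: h=6 => slot 6
179: h=9 => slot 9
167: h=6, h2=12, probe 6,5 => slot 5
631: h=5, h2=8, probe 5,0,8 => slot 8
559: h=0, h2=8, probe 0,8,3 => slot 3
102: h=6, h2=7, probe 6,0,7 => slot 7
Table: [897, -, -, 559, -, 167, 570, 102, 631, 179, -, -, -]

3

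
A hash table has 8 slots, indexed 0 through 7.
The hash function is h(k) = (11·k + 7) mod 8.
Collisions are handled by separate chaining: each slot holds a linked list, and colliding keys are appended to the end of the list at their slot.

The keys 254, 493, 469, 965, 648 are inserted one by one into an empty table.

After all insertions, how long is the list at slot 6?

3

Insert 254: h=1, bucket 1 empty → new chain.
Insert 493: h=6, bucket 6 empty → new chain.
Insert 469: h=6, bucket 6 nonempty → append to chain.
Insert 965: h=6, bucket 6 nonempty → append to chain.
Insert 648: h=7, bucket 7 empty → new chain.
Final buckets:
0: _
1: 254
2: _
3: _
4: _
5: _
6: 493 -> 469 -> 965
7: 648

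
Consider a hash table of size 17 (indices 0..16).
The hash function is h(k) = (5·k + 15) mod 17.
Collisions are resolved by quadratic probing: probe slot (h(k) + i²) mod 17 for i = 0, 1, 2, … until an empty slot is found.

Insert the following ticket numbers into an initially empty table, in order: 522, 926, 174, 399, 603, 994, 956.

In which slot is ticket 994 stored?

13

522: h=7 => slot 7
926: h=4 => slot 4
174: h=1 => slot 1
399: h=4, probe 4,5 => slot 5
603: h=4, probe 4,5,8 => slot 8
994: h=4, probe 4,5,8,13 => slot 13
956: h=1, probe 1,2 => slot 2
Table: [∅, 174, 956, ∅, 926, 399, ∅, 522, 603, ∅, ∅, ∅, ∅, 994, ∅, ∅, ∅]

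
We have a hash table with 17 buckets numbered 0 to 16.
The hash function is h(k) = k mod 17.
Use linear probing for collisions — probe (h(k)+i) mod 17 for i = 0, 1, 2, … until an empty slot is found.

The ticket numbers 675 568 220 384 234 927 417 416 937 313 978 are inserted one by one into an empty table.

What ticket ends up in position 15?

675: h=12 => slot 12
568: h=7 => slot 7
220: h=16 => slot 16
384: h=10 => slot 10
234: h=13 => slot 13
927: h=9 => slot 9
417: h=9, probe 9,10,11 => slot 11
416: h=8 => slot 8
937: h=2 => slot 2
313: h=7, probe 7,8,9,10,11,12,13,14 => slot 14
978: h=9, probe 9,10,11,12,13,14,15 => slot 15
Table: [., ., 937, ., ., ., ., 568, 416, 927, 384, 417, 675, 234, 313, 978, 220]

978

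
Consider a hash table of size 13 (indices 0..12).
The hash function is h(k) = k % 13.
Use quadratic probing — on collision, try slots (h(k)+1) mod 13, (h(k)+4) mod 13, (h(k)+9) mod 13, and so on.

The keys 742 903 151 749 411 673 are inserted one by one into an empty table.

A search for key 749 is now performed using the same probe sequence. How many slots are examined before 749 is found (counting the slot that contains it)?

2

742 hashes to 1; slot 1 is free => place at 1.
903 hashes to 6; slot 6 is free => place at 6.
151 hashes to 8; slot 8 is free => place at 8.
749 hashes to 8; 8 taken => place at 9.
411 hashes to 8; 8,9 taken => place at 12.
673 hashes to 10; slot 10 is free => place at 10.
Table: [—, 742, —, —, —, —, 903, —, 151, 749, 673, —, 411]
Lookup 749: h=8, probe 8,9 → found at 9.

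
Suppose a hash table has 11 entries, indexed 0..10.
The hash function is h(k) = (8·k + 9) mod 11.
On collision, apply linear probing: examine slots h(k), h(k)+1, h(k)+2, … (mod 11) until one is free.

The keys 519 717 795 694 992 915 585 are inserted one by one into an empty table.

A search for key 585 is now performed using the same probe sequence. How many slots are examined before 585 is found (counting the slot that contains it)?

519: h=3 => slot 3
717: h=3, probe 3,4 => slot 4
795: h=0 => slot 0
694: h=6 => slot 6
992: h=3, probe 3,4,5 => slot 5
915: h=3, probe 3,4,5,6,7 => slot 7
585: h=3, probe 3,4,5,6,7,8 => slot 8
Table: [795, _, _, 519, 717, 992, 694, 915, 585, _, _]
Lookup 585: h=3, probe 3,4,5,6,7,8 → found at 8.

6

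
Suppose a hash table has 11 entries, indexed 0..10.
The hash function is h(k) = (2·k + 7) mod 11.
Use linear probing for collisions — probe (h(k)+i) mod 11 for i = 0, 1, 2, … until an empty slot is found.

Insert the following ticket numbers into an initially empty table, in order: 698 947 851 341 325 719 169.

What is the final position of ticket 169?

698: h=6 → slot 6
947: h=9 → slot 9
851: h=4 → slot 4
341: h=7 → slot 7
325: h=8 → slot 8
719: h=4, probe 4,5 → slot 5
169: h=4, probe 4,5,6,7,8,9,10 → slot 10
Table: [_, _, _, _, 851, 719, 698, 341, 325, 947, 169]

10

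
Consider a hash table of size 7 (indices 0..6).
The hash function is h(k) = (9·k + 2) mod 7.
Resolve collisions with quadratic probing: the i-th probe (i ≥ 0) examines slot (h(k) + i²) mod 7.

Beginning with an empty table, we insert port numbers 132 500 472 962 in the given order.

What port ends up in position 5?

962

132: h=0 -> slot 0
500: h=1 -> slot 1
472: h=1, probe 1,2 -> slot 2
962: h=1, probe 1,2,5 -> slot 5
Table: [132, 500, 472, _, _, 962, _]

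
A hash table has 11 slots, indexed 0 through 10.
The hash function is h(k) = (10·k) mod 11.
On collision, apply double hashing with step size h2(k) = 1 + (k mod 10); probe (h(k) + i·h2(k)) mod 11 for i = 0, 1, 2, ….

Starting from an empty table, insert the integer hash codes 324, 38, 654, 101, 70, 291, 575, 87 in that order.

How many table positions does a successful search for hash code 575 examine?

324: h=6 → slot 6
38: h=6, h2=9, probe 6,4 → slot 4
654: h=6, h2=5, probe 6,0 → slot 0
101: h=9 → slot 9
70: h=7 → slot 7
291: h=6, h2=2, probe 6,8 → slot 8
575: h=8, h2=6, probe 8,3 → slot 3
87: h=1 → slot 1
Table: [654, 87, _, 575, 38, _, 324, 70, 291, 101, _]
Lookup 575: h=8, h2=6, probe 8,3 → found at 3.

2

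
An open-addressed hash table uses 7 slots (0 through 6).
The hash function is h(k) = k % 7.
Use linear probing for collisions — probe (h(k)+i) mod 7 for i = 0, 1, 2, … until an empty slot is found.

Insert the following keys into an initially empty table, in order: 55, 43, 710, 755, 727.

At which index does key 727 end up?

2

55 hashes to 6; slot 6 is free -> place at 6.
43 hashes to 1; slot 1 is free -> place at 1.
710 hashes to 3; slot 3 is free -> place at 3.
755 hashes to 6; 6 taken -> place at 0.
727 hashes to 6; 6,0,1 taken -> place at 2.
Table: [755, 43, 727, 710, ∅, ∅, 55]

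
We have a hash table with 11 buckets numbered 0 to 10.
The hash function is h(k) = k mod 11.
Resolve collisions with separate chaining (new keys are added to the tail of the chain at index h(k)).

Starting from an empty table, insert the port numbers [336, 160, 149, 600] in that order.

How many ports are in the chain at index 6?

Insert 336: h=6, bucket 6 empty → new chain.
Insert 160: h=6, bucket 6 nonempty → append to chain.
Insert 149: h=6, bucket 6 nonempty → append to chain.
Insert 600: h=6, bucket 6 nonempty → append to chain.
Final buckets:
0: ∅
1: ∅
2: ∅
3: ∅
4: ∅
5: ∅
6: 336 -> 160 -> 149 -> 600
7: ∅
8: ∅
9: ∅
10: ∅

4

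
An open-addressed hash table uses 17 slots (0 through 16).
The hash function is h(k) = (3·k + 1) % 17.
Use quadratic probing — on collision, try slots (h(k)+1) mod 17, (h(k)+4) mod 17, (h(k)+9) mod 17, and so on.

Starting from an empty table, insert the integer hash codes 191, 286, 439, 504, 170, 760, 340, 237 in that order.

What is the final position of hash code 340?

2

191: h=13 → slot 13
286: h=9 → slot 9
439: h=9, probe 9,10 → slot 10
504: h=0 → slot 0
170: h=1 → slot 1
760: h=3 → slot 3
340: h=1, probe 1,2 → slot 2
237: h=15 → slot 15
Table: [504, 170, 340, 760, ., ., ., ., ., 286, 439, ., ., 191, ., 237, .]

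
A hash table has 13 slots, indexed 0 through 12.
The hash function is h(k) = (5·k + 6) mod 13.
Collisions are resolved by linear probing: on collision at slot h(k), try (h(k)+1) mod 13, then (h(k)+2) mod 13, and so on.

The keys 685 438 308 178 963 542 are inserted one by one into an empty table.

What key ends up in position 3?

Insert 685: h=12, slot 12 empty -> index 12.
Insert 438: h=12, slot 12 occupied -> index 0.
Insert 308: h=12, slots 12,0 occupied -> index 1.
Insert 178: h=12, slots 12,0,1 occupied -> index 2.
Insert 963: h=11, slot 11 empty -> index 11.
Insert 542: h=12, slots 12,0,1,2 occupied -> index 3.
Table: [438, 308, 178, 542, -, -, -, -, -, -, -, 963, 685]

542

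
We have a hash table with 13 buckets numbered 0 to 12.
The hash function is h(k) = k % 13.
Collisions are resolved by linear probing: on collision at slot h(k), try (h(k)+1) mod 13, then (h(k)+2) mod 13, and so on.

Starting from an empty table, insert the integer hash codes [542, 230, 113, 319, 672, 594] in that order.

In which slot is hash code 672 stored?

542: h=9 → slot 9
230: h=9, probe 9,10 → slot 10
113: h=9, probe 9,10,11 → slot 11
319: h=7 → slot 7
672: h=9, probe 9,10,11,12 → slot 12
594: h=9, probe 9,10,11,12,0 → slot 0
Table: [594, -, -, -, -, -, -, 319, -, 542, 230, 113, 672]

12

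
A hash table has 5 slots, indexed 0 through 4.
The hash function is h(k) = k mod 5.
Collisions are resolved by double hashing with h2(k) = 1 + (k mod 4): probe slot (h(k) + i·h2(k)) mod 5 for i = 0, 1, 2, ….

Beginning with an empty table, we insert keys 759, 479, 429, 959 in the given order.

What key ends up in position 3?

479

759 hashes to 4; slot 4 is free => place at 4.
479 hashes to 4, h2=4; 4 taken => place at 3.
429 hashes to 4, h2=2; 4 taken => place at 1.
959 hashes to 4, h2=4; 4,3 taken => place at 2.
Table: [., 429, 959, 479, 759]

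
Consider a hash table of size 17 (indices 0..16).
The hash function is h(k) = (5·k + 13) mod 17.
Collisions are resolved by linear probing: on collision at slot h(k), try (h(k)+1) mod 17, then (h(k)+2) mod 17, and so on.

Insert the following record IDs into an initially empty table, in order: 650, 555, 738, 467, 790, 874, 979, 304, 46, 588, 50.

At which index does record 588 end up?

Insert 650: h=16, slot 16 empty → index 16.
Insert 555: h=0, slot 0 empty → index 0.
Insert 738: h=14, slot 14 empty → index 14.
Insert 467: h=2, slot 2 empty → index 2.
Insert 790: h=2, slot 2 occupied → index 3.
Insert 874: h=14, slot 14 occupied → index 15.
Insert 979: h=12, slot 12 empty → index 12.
Insert 304: h=3, slot 3 occupied → index 4.
Insert 46: h=5, slot 5 empty → index 5.
Insert 588: h=12, slot 12 occupied → index 13.
Insert 50: h=8, slot 8 empty → index 8.
Table: [555, -, 467, 790, 304, 46, -, -, 50, -, -, -, 979, 588, 738, 874, 650]

13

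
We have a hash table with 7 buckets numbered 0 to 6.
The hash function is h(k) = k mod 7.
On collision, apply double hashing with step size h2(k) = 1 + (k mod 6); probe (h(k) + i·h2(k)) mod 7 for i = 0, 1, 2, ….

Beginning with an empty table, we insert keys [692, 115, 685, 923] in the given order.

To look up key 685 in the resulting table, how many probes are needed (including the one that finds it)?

2

692 hashes to 6; slot 6 is free => place at 6.
115 hashes to 3; slot 3 is free => place at 3.
685 hashes to 6, h2=2; 6 taken => place at 1.
923 hashes to 6, h2=6; 6 taken => place at 5.
Table: [∅, 685, ∅, 115, ∅, 923, 692]
Lookup 685: h=6, h2=2, probe 6,1 → found at 1.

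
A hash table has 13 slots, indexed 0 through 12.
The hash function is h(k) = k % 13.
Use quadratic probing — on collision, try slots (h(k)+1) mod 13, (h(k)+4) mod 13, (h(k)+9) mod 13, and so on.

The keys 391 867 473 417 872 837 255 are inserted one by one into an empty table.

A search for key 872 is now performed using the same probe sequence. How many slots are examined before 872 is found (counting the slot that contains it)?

4

391 hashes to 1; slot 1 is free => place at 1.
867 hashes to 9; slot 9 is free => place at 9.
473 hashes to 5; slot 5 is free => place at 5.
417 hashes to 1; 1 taken => place at 2.
872 hashes to 1; 1,2,5 taken => place at 10.
837 hashes to 5; 5 taken => place at 6.
255 hashes to 8; slot 8 is free => place at 8.
Table: [∅, 391, 417, ∅, ∅, 473, 837, ∅, 255, 867, 872, ∅, ∅]
Lookup 872: h=1, probe 1,2,5,10 → found at 10.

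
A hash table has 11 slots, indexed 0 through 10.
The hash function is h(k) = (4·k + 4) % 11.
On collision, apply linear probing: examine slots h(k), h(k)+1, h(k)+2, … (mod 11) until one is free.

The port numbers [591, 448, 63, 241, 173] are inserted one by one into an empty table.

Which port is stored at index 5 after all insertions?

591 hashes to 3; slot 3 is free -> place at 3.
448 hashes to 3; 3 taken -> place at 4.
63 hashes to 3; 3,4 taken -> place at 5.
241 hashes to 0; slot 0 is free -> place at 0.
173 hashes to 3; 3,4,5 taken -> place at 6.
Table: [241, ∅, ∅, 591, 448, 63, 173, ∅, ∅, ∅, ∅]

63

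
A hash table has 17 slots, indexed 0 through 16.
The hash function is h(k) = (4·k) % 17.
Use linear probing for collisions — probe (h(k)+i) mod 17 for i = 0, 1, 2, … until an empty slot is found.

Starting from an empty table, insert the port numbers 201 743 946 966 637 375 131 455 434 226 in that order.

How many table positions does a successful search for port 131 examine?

201 hashes to 5; slot 5 is free → place at 5.
743 hashes to 14; slot 14 is free → place at 14.
946 hashes to 10; slot 10 is free → place at 10.
966 hashes to 5; 5 taken → place at 6.
637 hashes to 15; slot 15 is free → place at 15.
375 hashes to 4; slot 4 is free → place at 4.
131 hashes to 14; 14,15 taken → place at 16.
455 hashes to 1; slot 1 is free → place at 1.
434 hashes to 2; slot 2 is free → place at 2.
226 hashes to 3; slot 3 is free → place at 3.
Table: [_, 455, 434, 226, 375, 201, 966, _, _, _, 946, _, _, _, 743, 637, 131]
Lookup 131: h=14, probe 14,15,16 → found at 16.

3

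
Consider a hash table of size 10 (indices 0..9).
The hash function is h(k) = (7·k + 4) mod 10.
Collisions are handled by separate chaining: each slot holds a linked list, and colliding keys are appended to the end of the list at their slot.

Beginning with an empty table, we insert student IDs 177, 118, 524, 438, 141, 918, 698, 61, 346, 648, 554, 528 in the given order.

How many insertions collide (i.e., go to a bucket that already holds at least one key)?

177 -> bucket 3
118 -> bucket 0
524 -> bucket 2
438 -> bucket 0 (collision)
141 -> bucket 1
918 -> bucket 0 (collision)
698 -> bucket 0 (collision)
61 -> bucket 1 (collision)
346 -> bucket 6
648 -> bucket 0 (collision)
554 -> bucket 2 (collision)
528 -> bucket 0 (collision)
Final buckets:
0: 118 -> 438 -> 918 -> 698 -> 648 -> 528
1: 141 -> 61
2: 524 -> 554
3: 177
4: -
5: -
6: 346
7: -
8: -
9: -

7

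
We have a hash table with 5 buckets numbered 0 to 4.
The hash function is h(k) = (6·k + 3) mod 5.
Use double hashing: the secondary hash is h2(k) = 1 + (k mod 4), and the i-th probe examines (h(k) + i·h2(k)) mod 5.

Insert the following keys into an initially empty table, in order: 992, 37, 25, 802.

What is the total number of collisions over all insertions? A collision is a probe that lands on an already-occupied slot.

3

992 hashes to 0; slot 0 is free → place at 0.
37 hashes to 0, h2=2; 0 taken → place at 2.
25 hashes to 3; slot 3 is free → place at 3.
802 hashes to 0, h2=3; 0,3 taken → place at 1.
Table: [992, 802, 37, 25, -]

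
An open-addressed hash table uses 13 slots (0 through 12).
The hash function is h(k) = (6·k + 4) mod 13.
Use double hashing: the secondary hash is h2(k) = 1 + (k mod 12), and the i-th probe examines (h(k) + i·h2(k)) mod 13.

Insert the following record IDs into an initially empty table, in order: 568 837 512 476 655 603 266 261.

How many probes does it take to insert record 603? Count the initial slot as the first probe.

2

568: h=6 → slot 6
837: h=8 → slot 8
512: h=8, h2=9, probe 8,4 → slot 4
476: h=0 → slot 0
655: h=8, h2=8, probe 8,3 → slot 3
603: h=8, h2=4, probe 8,12 → slot 12
266: h=1 → slot 1
261: h=10 → slot 10
Table: [476, 266, ∅, 655, 512, ∅, 568, ∅, 837, ∅, 261, ∅, 603]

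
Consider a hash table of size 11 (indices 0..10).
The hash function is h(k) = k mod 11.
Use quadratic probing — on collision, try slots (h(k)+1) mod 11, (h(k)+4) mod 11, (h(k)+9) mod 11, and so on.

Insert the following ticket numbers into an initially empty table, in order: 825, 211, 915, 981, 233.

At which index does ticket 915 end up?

Insert 825: h=0, slot 0 empty → index 0.
Insert 211: h=2, slot 2 empty → index 2.
Insert 915: h=2, slot 2 occupied → index 3.
Insert 981: h=2, slots 2,3 occupied → index 6.
Insert 233: h=2, slots 2,3,6,0 occupied → index 7.
Table: [825, _, 211, 915, _, _, 981, 233, _, _, _]

3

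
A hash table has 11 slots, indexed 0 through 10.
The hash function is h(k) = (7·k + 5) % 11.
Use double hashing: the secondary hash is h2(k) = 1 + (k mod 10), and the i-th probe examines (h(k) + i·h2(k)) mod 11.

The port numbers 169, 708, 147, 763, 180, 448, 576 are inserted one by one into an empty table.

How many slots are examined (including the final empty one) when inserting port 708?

2

Insert 169: h=0, slot 0 empty => index 0.
Insert 708: h=0, h2=9, slot 0 occupied => index 9.
Insert 147: h=0, h2=8, slot 0 occupied => index 8.
Insert 763: h=0, h2=4, slot 0 occupied => index 4.
Insert 180: h=0, h2=1, slot 0 occupied => index 1.
Insert 448: h=6, slot 6 empty => index 6.
Insert 576: h=0, h2=7, slot 0 occupied => index 7.
Table: [169, 180, _, _, 763, _, 448, 576, 147, 708, _]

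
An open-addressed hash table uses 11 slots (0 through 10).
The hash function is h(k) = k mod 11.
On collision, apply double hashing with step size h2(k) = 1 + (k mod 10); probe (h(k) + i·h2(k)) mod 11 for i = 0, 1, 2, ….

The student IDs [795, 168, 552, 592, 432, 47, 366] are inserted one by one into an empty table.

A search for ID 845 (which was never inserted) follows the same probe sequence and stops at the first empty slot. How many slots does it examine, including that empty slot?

Insert 795: h=3, slot 3 empty -> index 3.
Insert 168: h=3, h2=9, slot 3 occupied -> index 1.
Insert 552: h=2, slot 2 empty -> index 2.
Insert 592: h=9, slot 9 empty -> index 9.
Insert 432: h=3, h2=3, slot 3 occupied -> index 6.
Insert 47: h=3, h2=8, slot 3 occupied -> index 0.
Insert 366: h=3, h2=7, slot 3 occupied -> index 10.
Table: [47, 168, 552, 795, —, —, 432, —, —, 592, 366]
Lookup 845: h=9, h2=6, probe 9,4 → slot 4 empty, not found.

2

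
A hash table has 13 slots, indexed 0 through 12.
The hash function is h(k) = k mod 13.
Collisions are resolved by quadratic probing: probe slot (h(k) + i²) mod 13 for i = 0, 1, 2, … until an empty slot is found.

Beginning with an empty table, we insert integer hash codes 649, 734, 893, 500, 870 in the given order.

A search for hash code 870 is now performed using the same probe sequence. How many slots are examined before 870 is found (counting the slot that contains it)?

649 hashes to 12; slot 12 is free => place at 12.
734 hashes to 6; slot 6 is free => place at 6.
893 hashes to 9; slot 9 is free => place at 9.
500 hashes to 6; 6 taken => place at 7.
870 hashes to 12; 12 taken => place at 0.
Table: [870, —, —, —, —, —, 734, 500, —, 893, —, —, 649]
Lookup 870: h=12, probe 12,0 → found at 0.

2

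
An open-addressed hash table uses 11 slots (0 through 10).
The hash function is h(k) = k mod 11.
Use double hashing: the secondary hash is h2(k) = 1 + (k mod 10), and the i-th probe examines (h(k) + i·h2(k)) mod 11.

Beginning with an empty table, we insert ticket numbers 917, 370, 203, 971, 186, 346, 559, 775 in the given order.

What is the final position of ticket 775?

0

917 hashes to 4; slot 4 is free → place at 4.
370 hashes to 7; slot 7 is free → place at 7.
203 hashes to 5; slot 5 is free → place at 5.
971 hashes to 3; slot 3 is free → place at 3.
186 hashes to 10; slot 10 is free → place at 10.
346 hashes to 5, h2=7; 5 taken → place at 1.
559 hashes to 9; slot 9 is free → place at 9.
775 hashes to 5, h2=6; 5 taken → place at 0.
Table: [775, 346, -, 971, 917, 203, -, 370, -, 559, 186]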